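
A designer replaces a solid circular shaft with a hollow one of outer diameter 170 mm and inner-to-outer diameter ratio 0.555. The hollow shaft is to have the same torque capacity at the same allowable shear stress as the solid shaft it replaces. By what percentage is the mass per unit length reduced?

Equal τ_max and T ⇒ the solid shaft needs d_s³ = d_o³(1−k⁴), so d_s = 170·(1−0.555⁴)^(1/3) = 164.4 mm.
Area ratio A_h/A_s = d_o²(1−k²)/d_s² = (1−k²)/(1−k⁴)^(2/3) = 0.7395.
Mass saving = 1 − 0.7395 = 26.0 %.

26.0 %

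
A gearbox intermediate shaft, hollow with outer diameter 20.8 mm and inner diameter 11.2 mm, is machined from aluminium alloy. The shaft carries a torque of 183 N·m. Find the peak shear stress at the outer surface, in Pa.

1.13e8 Pa

J = π(d_o⁴ − d_i⁴)/32 = π(0.0208⁴ − 0.0112⁴)/32 = 1.683×10^-8 m⁴.
τ_max = T·r/J = 183.0 × 0.0104 / 1.683×10^-8 = 1.131×10^8 Pa.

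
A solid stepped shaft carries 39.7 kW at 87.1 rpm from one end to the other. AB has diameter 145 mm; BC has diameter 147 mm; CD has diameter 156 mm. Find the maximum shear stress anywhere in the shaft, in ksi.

ω = 2π·87.1/60 = 9.121 rad/s, so T = P/ω = 39.7×10³ / 9.121 = 4353 N·m.
Under the same torque, τ_max = 16T/(πd³) is largest where d is smallest — segment AB (d = 145 mm).
τ_max = 16·4353/(π·(0.145)³) = 7.271×10^6 Pa.

1.05 ksi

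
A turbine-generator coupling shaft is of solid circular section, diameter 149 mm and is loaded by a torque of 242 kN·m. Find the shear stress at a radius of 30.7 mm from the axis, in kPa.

J = πd⁴/32 = π(0.149)⁴/32 = 4.839×10^-5 m⁴.
Shear stress varies linearly with radius: τ = T·r/J = 242000 × 0.0307 / 4.839×10^-5 = 1.535×10^8 Pa.

154000 kPa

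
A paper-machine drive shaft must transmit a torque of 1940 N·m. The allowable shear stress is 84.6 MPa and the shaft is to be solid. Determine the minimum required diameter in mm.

For a solid shaft τ_max = 16T/(πd³), so d = (16T/(π τ_allow))^(1/3) = (16·1940/(π·8.46×10^7))^(1/3) = 0.04888 m.

48.9 mm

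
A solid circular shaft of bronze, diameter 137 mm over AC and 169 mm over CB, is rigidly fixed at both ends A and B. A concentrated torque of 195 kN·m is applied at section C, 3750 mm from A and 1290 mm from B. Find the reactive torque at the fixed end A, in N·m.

Compatibility: T_A·a/J_AC = T_B·b/J_CB with T_A + T_B = T₀.
J_AC = 3.46×10^-5 m⁴, J_CB = 8.01×10^-5 m⁴, so T_A = T₀·(J_AC/a)/((J_AC/a)+(J_CB/b)) = 25220 N·m, T_B = 169800 N·m.

25200 N·m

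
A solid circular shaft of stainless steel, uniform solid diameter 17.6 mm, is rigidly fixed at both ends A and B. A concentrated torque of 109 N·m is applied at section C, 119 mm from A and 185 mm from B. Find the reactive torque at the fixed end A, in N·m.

With uniform GJ and both ends fixed, compatibility θ_AC = θ_CB gives T_A·a = T_B·b, together with T_A + T_B = T₀.
T_A = T₀·b/(a+b) = 109.0·185/304.0 = 66.33 N·m; T_B = 42.67 N·m.

66.3 N·m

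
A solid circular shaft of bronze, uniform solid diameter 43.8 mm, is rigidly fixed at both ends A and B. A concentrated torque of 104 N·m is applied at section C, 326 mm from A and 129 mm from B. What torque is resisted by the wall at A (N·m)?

29.5 N·m

With uniform GJ and both ends fixed, compatibility θ_AC = θ_CB gives T_A·a = T_B·b, together with T_A + T_B = T₀.
T_A = T₀·b/(a+b) = 104.0·129/455.0 = 29.49 N·m; T_B = 74.51 N·m.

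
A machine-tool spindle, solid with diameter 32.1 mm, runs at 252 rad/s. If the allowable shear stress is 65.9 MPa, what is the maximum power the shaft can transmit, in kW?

J = πd⁴/32 = π(0.0321)⁴/32 = 1.042×10^-7 m⁴.
T_max = τ_allow·J/r = 6.59×10^7 × 1.042×10^-7 / 0.0161 = 428.0 N·m.
ω = 252 rad/s, so P_max = T_max·ω = 1.079×10^5 W.

108 kW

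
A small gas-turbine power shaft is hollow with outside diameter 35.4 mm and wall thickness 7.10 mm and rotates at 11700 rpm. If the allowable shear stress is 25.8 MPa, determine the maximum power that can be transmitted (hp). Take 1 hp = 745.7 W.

322 hp

J = π(d_o⁴ − d_i⁴)/32 = π(0.0354⁴ − 0.0212⁴)/32 = 1.343×10^-7 m⁴.
T_max = τ_allow·J/r = 2.58×10^7 × 1.343×10^-7 / 0.0177 = 195.8 N·m.
ω = 2π·11700/60 = 1225 rad/s, so P_max = T_max·ω = 2.399×10^5 W.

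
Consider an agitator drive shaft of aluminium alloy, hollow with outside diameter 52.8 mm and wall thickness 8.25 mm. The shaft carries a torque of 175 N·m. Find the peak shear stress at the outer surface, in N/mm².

7.80 N/mm²

J = π(d_o⁴ − d_i⁴)/32 = π(0.0528⁴ − 0.0363⁴)/32 = 5.926×10^-7 m⁴.
τ_max = T·r/J = 175.0 × 0.0264 / 5.926×10^-7 = 7.797×10^6 Pa.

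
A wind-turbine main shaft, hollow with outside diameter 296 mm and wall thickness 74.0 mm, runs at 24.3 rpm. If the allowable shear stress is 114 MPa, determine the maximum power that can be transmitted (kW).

J = π(d_o⁴ − d_i⁴)/32 = π(0.296⁴ − 0.148⁴)/32 = 7.065×10^-4 m⁴.
T_max = τ_allow·J/r = 1.14×10^8 × 7.065×10^-4 / 0.148 = 544200 N·m.
ω = 2π·24.3/60 = 2.545 rad/s, so P_max = T_max·ω = 1.385×10^6 W.

1380 kW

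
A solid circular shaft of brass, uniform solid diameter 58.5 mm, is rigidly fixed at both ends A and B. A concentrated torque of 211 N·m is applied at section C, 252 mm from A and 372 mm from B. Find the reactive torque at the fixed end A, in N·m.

126 N·m

With uniform GJ and both ends fixed, compatibility θ_AC = θ_CB gives T_A·a = T_B·b, together with T_A + T_B = T₀.
T_A = T₀·b/(a+b) = 211.0·372/624.0 = 125.8 N·m; T_B = 85.21 N·m.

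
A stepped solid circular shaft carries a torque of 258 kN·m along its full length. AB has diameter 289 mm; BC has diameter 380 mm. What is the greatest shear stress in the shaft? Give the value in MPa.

54.4 MPa

Under the same torque, τ_max = 16T/(πd³) is largest where d is smallest — segment AB (d = 289 mm).
τ_max = 16·258000/(π·(0.289)³) = 5.444×10^7 Pa.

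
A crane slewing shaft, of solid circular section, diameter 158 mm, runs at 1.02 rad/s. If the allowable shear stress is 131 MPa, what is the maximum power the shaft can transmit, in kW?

J = πd⁴/32 = π(0.158)⁴/32 = 6.118×10^-5 m⁴.
T_max = τ_allow·J/r = 1.31×10^8 × 6.118×10^-5 / 0.0790 = 101500 N·m.
ω = 1.02 rad/s, so P_max = T_max·ω = 1.035×10^5 W.

103 kW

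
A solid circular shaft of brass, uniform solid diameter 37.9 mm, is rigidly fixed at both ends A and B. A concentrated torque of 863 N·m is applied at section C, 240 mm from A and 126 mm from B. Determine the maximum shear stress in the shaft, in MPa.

With uniform GJ and both ends fixed, compatibility θ_AC = θ_CB gives T_A·a = T_B·b, together with T_A + T_B = T₀.
T_A = T₀·b/(a+b) = 863.0·126/366.0 = 297.1 N·m; T_B = 565.9 N·m.
τ in each portion: τ_AC = 2.78×10^7 Pa, τ_CB = 5.29×10^7 Pa; maximum is in CB.
τ_max = T_CB·r/J = 565.9·0.0189/2.03×10^-7 = 5.294×10^7 Pa.

52.9 MPa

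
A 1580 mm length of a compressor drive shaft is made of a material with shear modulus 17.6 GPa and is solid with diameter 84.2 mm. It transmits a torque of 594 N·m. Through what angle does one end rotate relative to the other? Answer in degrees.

0.619°

J = πd⁴/32 = π(0.0842)⁴/32 = 4.935×10^-6 m⁴.
θ = T·L/(G·J) = 594.0 × 1.58 / (17.6×10⁹ × 4.935×10^-6) = 0.01081 rad.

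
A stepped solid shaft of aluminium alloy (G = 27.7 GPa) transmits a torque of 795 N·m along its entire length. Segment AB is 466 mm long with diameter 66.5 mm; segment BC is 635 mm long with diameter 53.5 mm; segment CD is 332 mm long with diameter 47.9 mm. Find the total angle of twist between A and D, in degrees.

J_AB = π(0.0665)⁴/32 = 1.92×10^-6 m⁴; J_BC = π(0.0535)⁴/32 = 8.04×10^-7 m⁴; J_CD = π(0.0479)⁴/32 = 5.17×10^-7 m⁴.
θ = (T/G)·Σ L_i/J_i = (795.0/27.7×10⁹)·(0.466/1.92×10^-6 + 0.635/8.04×10^-7 + 0.332/5.17×10^-7) = 0.04806 rad.

2.75°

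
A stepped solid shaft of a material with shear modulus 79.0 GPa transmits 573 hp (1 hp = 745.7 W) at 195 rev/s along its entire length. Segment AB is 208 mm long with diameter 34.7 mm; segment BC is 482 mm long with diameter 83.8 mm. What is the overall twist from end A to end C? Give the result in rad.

0.00689 rad

ω = 2π·195 = 1225 rad/s, so T = P/ω = 573×745.7 / 1225 = 348.7 N·m.
J_AB = π(0.0347)⁴/32 = 1.42×10^-7 m⁴; J_BC = π(0.0838)⁴/32 = 4.84×10^-6 m⁴.
θ = (T/G)·Σ L_i/J_i = (348.7/79.0×10⁹)·(0.208/1.42×10^-7 + 0.482/4.84×10^-6) = 6.890×10^-3 rad.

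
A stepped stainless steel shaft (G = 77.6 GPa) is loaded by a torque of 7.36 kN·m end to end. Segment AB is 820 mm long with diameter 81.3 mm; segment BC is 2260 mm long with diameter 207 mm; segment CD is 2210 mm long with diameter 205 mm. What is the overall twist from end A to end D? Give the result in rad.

J_AB = π(0.0813)⁴/32 = 4.29×10^-6 m⁴; J_BC = π(0.207)⁴/32 = 1.80×10^-4 m⁴; J_CD = π(0.205)⁴/32 = 1.73×10^-4 m⁴.
θ = (T/G)·Σ L_i/J_i = (7360/77.6×10⁹)·(0.820/4.29×10^-6 + 2.26/1.80×10^-4 + 2.21/1.73×10^-4) = 0.02053 rad.

0.0205 rad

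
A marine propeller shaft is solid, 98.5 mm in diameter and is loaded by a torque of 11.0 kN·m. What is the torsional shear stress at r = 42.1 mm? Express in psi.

J = πd⁴/32 = π(0.0985)⁴/32 = 9.242×10^-6 m⁴.
Shear stress varies linearly with radius: τ = T·r/J = 11000 × 0.0421 / 9.242×10^-6 = 5.011×10^7 Pa.

7270 psi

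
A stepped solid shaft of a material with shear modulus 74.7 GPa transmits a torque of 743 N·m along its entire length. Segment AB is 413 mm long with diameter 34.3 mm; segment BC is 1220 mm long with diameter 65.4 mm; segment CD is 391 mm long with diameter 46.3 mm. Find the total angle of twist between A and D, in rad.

0.0456 rad

J_AB = π(0.0343)⁴/32 = 1.36×10^-7 m⁴; J_BC = π(0.0654)⁴/32 = 1.80×10^-6 m⁴; J_CD = π(0.0463)⁴/32 = 4.51×10^-7 m⁴.
θ = (T/G)·Σ L_i/J_i = (743.0/74.7×10⁹)·(0.413/1.36×10^-7 + 1.22/1.80×10^-6 + 0.391/4.51×10^-7) = 0.04561 rad.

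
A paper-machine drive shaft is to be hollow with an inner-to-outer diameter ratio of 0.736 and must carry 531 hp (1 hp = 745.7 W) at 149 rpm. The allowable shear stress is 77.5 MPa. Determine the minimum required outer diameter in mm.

133 mm

ω = 2π·149/60 = 15.60 rad/s, so T = P/ω = 531×745.7 / 15.60 = 25380 N·m.
For a hollow shaft with d_i/d_o = 0.736: τ_max = 16T/(π d_o³ (1−k⁴)), so d_o = [16T/(π τ_allow (1−k⁴))]^(1/3) = [16·25380/(π·7.75×10^7·0.7066)]^(1/3) = 0.1331 m.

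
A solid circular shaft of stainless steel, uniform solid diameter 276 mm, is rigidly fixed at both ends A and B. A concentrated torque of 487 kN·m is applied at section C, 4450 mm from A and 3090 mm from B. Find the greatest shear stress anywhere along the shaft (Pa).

With uniform GJ and both ends fixed, compatibility θ_AC = θ_CB gives T_A·a = T_B·b, together with T_A + T_B = T₀.
T_A = T₀·b/(a+b) = 487000·3090/7540 = 199600 N·m; T_B = 287400 N·m.
τ in each portion: τ_AC = 4.83×10^7 Pa, τ_CB = 6.96×10^7 Pa; maximum is in CB.
τ_max = T_CB·r/J = 287400·0.138/5.70×10^-4 = 6.962×10^7 Pa.

6.96e7 Pa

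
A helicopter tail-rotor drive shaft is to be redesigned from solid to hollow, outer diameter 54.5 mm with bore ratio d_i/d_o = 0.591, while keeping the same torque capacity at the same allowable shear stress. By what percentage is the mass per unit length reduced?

Equal τ_max and T ⇒ the solid shaft needs d_s³ = d_o³(1−k⁴), so d_s = 54.5·(1−0.591⁴)^(1/3) = 52.19 mm.
Area ratio A_h/A_s = d_o²(1−k²)/d_s² = (1−k²)/(1−k⁴)^(2/3) = 0.7097.
Mass saving = 1 − 0.7097 = 29.0 %.

29.0 %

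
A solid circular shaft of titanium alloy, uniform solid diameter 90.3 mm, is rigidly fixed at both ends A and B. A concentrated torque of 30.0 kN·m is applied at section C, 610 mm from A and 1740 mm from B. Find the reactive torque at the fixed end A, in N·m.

With uniform GJ and both ends fixed, compatibility θ_AC = θ_CB gives T_A·a = T_B·b, together with T_A + T_B = T₀.
T_A = T₀·b/(a+b) = 30000·1740/2350 = 22210 N·m; T_B = 7787 N·m.

22200 N·m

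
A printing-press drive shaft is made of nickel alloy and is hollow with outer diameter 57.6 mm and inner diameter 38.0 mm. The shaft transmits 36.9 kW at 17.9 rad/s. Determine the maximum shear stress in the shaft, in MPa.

67.8 MPa

ω = 17.9 rad/s, so T = P/ω = 36.9×10³ / 17.90 = 2061 N·m.
J = π(d_o⁴ − d_i⁴)/32 = π(0.0576⁴ − 0.0380⁴)/32 = 8.760×10^-7 m⁴.
τ_max = T·r/J = 2061 × 0.0288 / 8.760×10^-7 = 6.778×10^7 Pa.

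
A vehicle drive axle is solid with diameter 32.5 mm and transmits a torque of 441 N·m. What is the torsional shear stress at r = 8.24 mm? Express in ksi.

4.81 ksi

J = πd⁴/32 = π(0.0325)⁴/32 = 1.095×10^-7 m⁴.
Shear stress varies linearly with radius: τ = T·r/J = 441.0 × 0.00824 / 1.095×10^-7 = 3.318×10^7 Pa.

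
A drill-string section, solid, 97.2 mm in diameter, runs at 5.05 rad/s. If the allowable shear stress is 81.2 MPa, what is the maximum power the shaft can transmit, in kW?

J = πd⁴/32 = π(0.0972)⁴/32 = 8.763×10^-6 m⁴.
T_max = τ_allow·J/r = 8.12×10^7 × 8.763×10^-6 / 0.0486 = 14640 N·m.
ω = 5.05 rad/s, so P_max = T_max·ω = 7.394×10^4 W.

73.9 kW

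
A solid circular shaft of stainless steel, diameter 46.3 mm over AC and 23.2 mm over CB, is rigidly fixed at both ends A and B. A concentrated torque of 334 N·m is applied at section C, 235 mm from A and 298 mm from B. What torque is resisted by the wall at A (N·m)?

Compatibility: T_A·a/J_AC = T_B·b/J_CB with T_A + T_B = T₀.
J_AC = 4.51×10^-7 m⁴, J_CB = 2.84×10^-8 m⁴, so T_A = T₀·(J_AC/a)/((J_AC/a)+(J_CB/b)) = 318.2 N·m, T_B = 15.82 N·m.

318 N·m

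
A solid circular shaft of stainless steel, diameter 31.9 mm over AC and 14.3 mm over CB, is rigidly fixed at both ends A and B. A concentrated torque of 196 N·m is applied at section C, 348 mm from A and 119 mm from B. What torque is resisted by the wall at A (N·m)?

175 N·m

Compatibility: T_A·a/J_AC = T_B·b/J_CB with T_A + T_B = T₀.
J_AC = 1.02×10^-7 m⁴, J_CB = 4.11×10^-9 m⁴, so T_A = T₀·(J_AC/a)/((J_AC/a)+(J_CB/b)) = 175.3 N·m, T_B = 20.70 N·m.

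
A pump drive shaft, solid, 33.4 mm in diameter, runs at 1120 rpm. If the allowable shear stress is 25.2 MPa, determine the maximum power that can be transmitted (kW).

J = πd⁴/32 = π(0.0334)⁴/32 = 1.222×10^-7 m⁴.
T_max = τ_allow·J/r = 2.52×10^7 × 1.222×10^-7 / 0.0167 = 184.4 N·m.
ω = 2π·1120/60 = 117.3 rad/s, so P_max = T_max·ω = 2.162×10^4 W.

21.6 kW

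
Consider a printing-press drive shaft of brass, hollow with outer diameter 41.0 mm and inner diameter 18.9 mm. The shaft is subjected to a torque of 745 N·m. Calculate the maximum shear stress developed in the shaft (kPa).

J = π(d_o⁴ − d_i⁴)/32 = π(0.0410⁴ − 0.0189⁴)/32 = 2.649×10^-7 m⁴.
τ_max = T·r/J = 745.0 × 0.0205 / 2.649×10^-7 = 5.766×10^7 Pa.

57700 kPa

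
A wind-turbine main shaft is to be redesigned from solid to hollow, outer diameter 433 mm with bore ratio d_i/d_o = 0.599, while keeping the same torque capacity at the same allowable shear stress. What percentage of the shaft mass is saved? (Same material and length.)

Equal τ_max and T ⇒ the solid shaft needs d_s³ = d_o³(1−k⁴), so d_s = 433·(1−0.599⁴)^(1/3) = 413.6 mm.
Area ratio A_h/A_s = d_o²(1−k²)/d_s² = (1−k²)/(1−k⁴)^(2/3) = 0.7029.
Mass saving = 1 − 0.7029 = 29.7 %.

29.7 %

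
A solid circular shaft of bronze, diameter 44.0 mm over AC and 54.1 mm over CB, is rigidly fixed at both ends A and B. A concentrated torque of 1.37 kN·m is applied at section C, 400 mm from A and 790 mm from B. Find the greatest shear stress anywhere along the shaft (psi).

5510 psi

Compatibility: T_A·a/J_AC = T_B·b/J_CB with T_A + T_B = T₀.
J_AC = 3.68×10^-7 m⁴, J_CB = 8.41×10^-7 m⁴, so T_A = T₀·(J_AC/a)/((J_AC/a)+(J_CB/b)) = 635.1 N·m, T_B = 734.9 N·m.
τ in each portion: τ_AC = 3.80×10^7 Pa, τ_CB = 2.36×10^7 Pa; maximum is in AC.
τ_max = T_AC·r/J = 635.1·0.0220/3.68×10^-7 = 3.797×10^7 Pa.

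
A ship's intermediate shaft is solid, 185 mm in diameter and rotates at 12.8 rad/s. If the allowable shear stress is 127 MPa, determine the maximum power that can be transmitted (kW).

2020 kW

J = πd⁴/32 = π(0.185)⁴/32 = 1.150×10^-4 m⁴.
T_max = τ_allow·J/r = 1.27×10^8 × 1.150×10^-4 / 0.0925 = 157900 N·m.
ω = 12.8 rad/s, so P_max = T_max·ω = 2.021×10^6 W.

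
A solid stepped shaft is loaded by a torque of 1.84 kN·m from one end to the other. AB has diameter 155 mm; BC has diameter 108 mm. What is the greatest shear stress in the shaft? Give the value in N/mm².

Under the same torque, τ_max = 16T/(πd³) is largest where d is smallest — segment BC (d = 108 mm).
τ_max = 16·1840/(π·(0.108)³) = 7.439×10^6 Pa.

7.44 N/mm²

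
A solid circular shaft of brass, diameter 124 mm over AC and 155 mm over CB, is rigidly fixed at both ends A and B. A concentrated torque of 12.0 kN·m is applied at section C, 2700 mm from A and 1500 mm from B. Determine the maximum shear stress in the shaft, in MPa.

13.4 MPa

Compatibility: T_A·a/J_AC = T_B·b/J_CB with T_A + T_B = T₀.
J_AC = 2.32×10^-5 m⁴, J_CB = 5.67×10^-5 m⁴, so T_A = T₀·(J_AC/a)/((J_AC/a)+(J_CB/b)) = 2224 N·m, T_B = 9776 N·m.
τ in each portion: τ_AC = 5.94×10^6 Pa, τ_CB = 1.34×10^7 Pa; maximum is in CB.
τ_max = T_CB·r/J = 9776·0.0775/5.67×10^-5 = 1.337×10^7 Pa.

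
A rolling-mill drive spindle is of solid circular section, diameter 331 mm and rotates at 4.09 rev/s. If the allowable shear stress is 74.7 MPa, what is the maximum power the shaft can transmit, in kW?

J = πd⁴/32 = π(0.331)⁴/32 = 1.178×10^-3 m⁴.
T_max = τ_allow·J/r = 7.47×10^7 × 1.178×10^-3 / 0.166 = 531900 N·m.
ω = 2π·4.09 = 25.70 rad/s, so P_max = T_max·ω = 1.367×10^7 W.

13700 kW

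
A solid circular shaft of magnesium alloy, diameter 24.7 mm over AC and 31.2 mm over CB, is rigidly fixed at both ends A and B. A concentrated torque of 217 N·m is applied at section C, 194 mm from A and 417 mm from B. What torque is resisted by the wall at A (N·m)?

99.3 N·m

Compatibility: T_A·a/J_AC = T_B·b/J_CB with T_A + T_B = T₀.
J_AC = 3.65×10^-8 m⁴, J_CB = 9.30×10^-8 m⁴, so T_A = T₀·(J_AC/a)/((J_AC/a)+(J_CB/b)) = 99.34 N·m, T_B = 117.7 N·m.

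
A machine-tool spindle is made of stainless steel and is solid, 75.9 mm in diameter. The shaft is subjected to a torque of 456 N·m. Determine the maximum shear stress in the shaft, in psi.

770 psi

J = πd⁴/32 = π(0.0759)⁴/32 = 3.258×10^-6 m⁴.
τ_max = T·r/J = 456.0 × 0.0380 / 3.258×10^-6 = 5.311×10^6 Pa.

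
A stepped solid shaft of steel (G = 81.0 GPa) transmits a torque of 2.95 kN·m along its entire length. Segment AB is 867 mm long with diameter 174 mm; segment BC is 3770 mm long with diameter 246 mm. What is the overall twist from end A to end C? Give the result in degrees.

J_AB = π(0.174)⁴/32 = 9.00×10^-5 m⁴; J_BC = π(0.246)⁴/32 = 3.60×10^-4 m⁴.
θ = (T/G)·Σ L_i/J_i = (2950/81.0×10⁹)·(0.867/9.00×10^-5 + 3.77/3.60×10^-4) = 7.328×10^-4 rad.

0.0420°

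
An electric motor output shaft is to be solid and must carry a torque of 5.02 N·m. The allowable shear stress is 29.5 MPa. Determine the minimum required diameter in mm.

9.53 mm

For a solid shaft τ_max = 16T/(πd³), so d = (16T/(π τ_allow))^(1/3) = (16·5.020/(π·2.95×10^7))^(1/3) = 0.009534 m.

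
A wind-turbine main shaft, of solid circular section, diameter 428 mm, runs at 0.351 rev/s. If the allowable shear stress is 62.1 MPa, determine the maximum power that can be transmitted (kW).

J = πd⁴/32 = π(0.428)⁴/32 = 3.294×10^-3 m⁴.
T_max = τ_allow·J/r = 6.21×10^7 × 3.294×10^-3 / 0.214 = 956000 N·m.
ω = 2π·0.351 = 2.205 rad/s, so P_max = T_max·ω = 2.108×10^6 W.

2110 kW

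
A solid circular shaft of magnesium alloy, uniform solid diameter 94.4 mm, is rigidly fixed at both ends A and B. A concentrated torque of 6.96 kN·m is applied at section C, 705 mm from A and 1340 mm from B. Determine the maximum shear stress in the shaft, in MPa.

With uniform GJ and both ends fixed, compatibility θ_AC = θ_CB gives T_A·a = T_B·b, together with T_A + T_B = T₀.
T_A = T₀·b/(a+b) = 6960·1340/2045 = 4561 N·m; T_B = 2399 N·m.
τ in each portion: τ_AC = 2.76×10^7 Pa, τ_CB = 1.45×10^7 Pa; maximum is in AC.
τ_max = T_AC·r/J = 4561·0.0472/7.80×10^-6 = 2.761×10^7 Pa.

27.6 MPa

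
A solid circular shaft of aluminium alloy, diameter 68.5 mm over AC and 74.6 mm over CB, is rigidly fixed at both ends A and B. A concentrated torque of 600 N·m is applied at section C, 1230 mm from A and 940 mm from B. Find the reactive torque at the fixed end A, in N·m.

Compatibility: T_A·a/J_AC = T_B·b/J_CB with T_A + T_B = T₀.
J_AC = 2.16×10^-6 m⁴, J_CB = 3.04×10^-6 m⁴, so T_A = T₀·(J_AC/a)/((J_AC/a)+(J_CB/b)) = 211.2 N·m, T_B = 388.8 N·m.

211 N·m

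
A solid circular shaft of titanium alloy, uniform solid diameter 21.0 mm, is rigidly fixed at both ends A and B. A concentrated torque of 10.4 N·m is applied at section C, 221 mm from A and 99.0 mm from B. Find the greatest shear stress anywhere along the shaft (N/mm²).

With uniform GJ and both ends fixed, compatibility θ_AC = θ_CB gives T_A·a = T_B·b, together with T_A + T_B = T₀.
T_A = T₀·b/(a+b) = 10.40·99.0/320.0 = 3.217 N·m; T_B = 7.183 N·m.
τ in each portion: τ_AC = 1.77×10^6 Pa, τ_CB = 3.95×10^6 Pa; maximum is in CB.
τ_max = T_CB·r/J = 7.183·0.0105/1.91×10^-8 = 3.950×10^6 Pa.

3.95 N/mm²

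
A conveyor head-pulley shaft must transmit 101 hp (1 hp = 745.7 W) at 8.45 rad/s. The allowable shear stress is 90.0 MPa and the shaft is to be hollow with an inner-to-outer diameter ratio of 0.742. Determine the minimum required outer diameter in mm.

ω = 8.45 rad/s, so T = P/ω = 101×745.7 / 8.450 = 8913 N·m.
For a hollow shaft with d_i/d_o = 0.742: τ_max = 16T/(π d_o³ (1−k⁴)), so d_o = [16T/(π τ_allow (1−k⁴))]^(1/3) = [16·8913/(π·9.00×10^7·0.6969)]^(1/3) = 0.08978 m.

89.8 mm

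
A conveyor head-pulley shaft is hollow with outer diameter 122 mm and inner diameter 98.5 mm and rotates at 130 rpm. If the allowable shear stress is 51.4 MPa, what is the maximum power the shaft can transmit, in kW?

J = π(d_o⁴ − d_i⁴)/32 = π(0.122⁴ − 0.0985⁴)/32 = 1.251×10^-5 m⁴.
T_max = τ_allow·J/r = 5.14×10^7 × 1.251×10^-5 / 0.0610 = 10540 N·m.
ω = 2π·130/60 = 13.61 rad/s, so P_max = T_max·ω = 1.435×10^5 W.

143 kW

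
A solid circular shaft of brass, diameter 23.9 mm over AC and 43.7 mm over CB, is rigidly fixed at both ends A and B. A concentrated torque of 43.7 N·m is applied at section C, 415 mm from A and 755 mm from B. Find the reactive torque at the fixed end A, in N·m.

Compatibility: T_A·a/J_AC = T_B·b/J_CB with T_A + T_B = T₀.
J_AC = 3.20×10^-8 m⁴, J_CB = 3.58×10^-7 m⁴, so T_A = T₀·(J_AC/a)/((J_AC/a)+(J_CB/b)) = 6.117 N·m, T_B = 37.58 N·m.

6.12 N·m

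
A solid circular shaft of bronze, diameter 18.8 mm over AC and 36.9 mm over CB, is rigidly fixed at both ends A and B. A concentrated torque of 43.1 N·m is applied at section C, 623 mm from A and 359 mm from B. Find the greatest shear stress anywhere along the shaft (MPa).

Compatibility: T_A·a/J_AC = T_B·b/J_CB with T_A + T_B = T₀.
J_AC = 1.23×10^-8 m⁴, J_CB = 1.82×10^-7 m⁴, so T_A = T₀·(J_AC/a)/((J_AC/a)+(J_CB/b)) = 1.611 N·m, T_B = 41.49 N·m.
τ in each portion: τ_AC = 1.23×10^6 Pa, τ_CB = 4.21×10^6 Pa; maximum is in CB.
τ_max = T_CB·r/J = 41.49·0.0184/1.82×10^-7 = 4.206×10^6 Pa.

4.21 MPa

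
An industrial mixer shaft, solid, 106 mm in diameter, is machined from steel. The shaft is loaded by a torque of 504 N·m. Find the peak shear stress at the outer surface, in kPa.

J = πd⁴/32 = π(0.106)⁴/32 = 1.239×10^-5 m⁴.
τ_max = T·r/J = 504.0 × 0.0530 / 1.239×10^-5 = 2.155×10^6 Pa.

2160 kPa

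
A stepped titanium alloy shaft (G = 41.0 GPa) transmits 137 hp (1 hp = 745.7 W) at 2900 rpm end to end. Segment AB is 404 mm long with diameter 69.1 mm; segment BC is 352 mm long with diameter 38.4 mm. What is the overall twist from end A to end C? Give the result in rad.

ω = 2π·2900/60 = 303.7 rad/s, so T = P/ω = 137×745.7 / 303.7 = 336.4 N·m.
J_AB = π(0.0691)⁴/32 = 2.24×10^-6 m⁴; J_BC = π(0.0384)⁴/32 = 2.13×10^-7 m⁴.
θ = (T/G)·Σ L_i/J_i = (336.4/41.0×10⁹)·(0.404/2.24×10^-6 + 0.352/2.13×10^-7) = 0.01501 rad.

0.0150 rad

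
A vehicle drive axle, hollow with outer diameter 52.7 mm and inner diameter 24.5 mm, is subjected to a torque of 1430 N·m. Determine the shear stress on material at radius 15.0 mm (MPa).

J = π(d_o⁴ − d_i⁴)/32 = π(0.0527⁴ − 0.0245⁴)/32 = 7.219×10^-7 m⁴.
Shear stress varies linearly with radius: τ = T·r/J = 1430 × 0.0150 / 7.219×10^-7 = 2.971×10^7 Pa.

29.7 MPa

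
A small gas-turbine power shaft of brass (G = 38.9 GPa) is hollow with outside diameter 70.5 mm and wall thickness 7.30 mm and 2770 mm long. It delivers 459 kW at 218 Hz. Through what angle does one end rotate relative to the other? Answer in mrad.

16.3 mrad

ω = 2π·218 = 1370 rad/s, so T = P/ω = 459×10³ / 1370 = 335.1 N·m.
J = π(d_o⁴ − d_i⁴)/32 = π(0.0705⁴ − 0.0559⁴)/32 = 1.467×10^-6 m⁴.
θ = T·L/(G·J) = 335.1 × 2.77 / (38.9×10⁹ × 1.467×10^-6) = 0.01627 rad.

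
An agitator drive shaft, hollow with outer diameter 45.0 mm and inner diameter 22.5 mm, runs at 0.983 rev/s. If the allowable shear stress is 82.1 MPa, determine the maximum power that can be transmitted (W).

J = π(d_o⁴ − d_i⁴)/32 = π(0.0450⁴ − 0.0225⁴)/32 = 3.774×10^-7 m⁴.
T_max = τ_allow·J/r = 8.21×10^7 × 3.774×10^-7 / 0.0225 = 1377 N·m.
ω = 2π·0.983 = 6.176 rad/s, so P_max = T_max·ω = 8506 W.

8510 W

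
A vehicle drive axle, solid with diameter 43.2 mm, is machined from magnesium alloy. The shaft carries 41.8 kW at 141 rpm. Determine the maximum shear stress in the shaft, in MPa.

179 MPa

ω = 2π·141/60 = 14.77 rad/s, so T = P/ω = 41.8×10³ / 14.77 = 2831 N·m.
J = πd⁴/32 = π(0.0432)⁴/32 = 3.419×10^-7 m⁴.
τ_max = T·r/J = 2831 × 0.0216 / 3.419×10^-7 = 1.788×10^8 Pa.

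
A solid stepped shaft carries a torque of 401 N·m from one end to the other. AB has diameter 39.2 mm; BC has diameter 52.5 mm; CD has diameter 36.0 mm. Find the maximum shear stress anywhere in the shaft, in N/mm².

43.8 N/mm²

Under the same torque, τ_max = 16T/(πd³) is largest where d is smallest — segment CD (d = 36.0 mm).
τ_max = 16·401.0/(π·(0.0360)³) = 4.377×10^7 Pa.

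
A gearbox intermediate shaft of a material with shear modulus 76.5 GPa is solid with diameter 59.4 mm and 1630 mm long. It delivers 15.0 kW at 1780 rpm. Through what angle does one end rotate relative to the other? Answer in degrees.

ω = 2π·1780/60 = 186.4 rad/s, so T = P/ω = 15.0×10³ / 186.4 = 80.47 N·m.
J = πd⁴/32 = π(0.0594)⁴/32 = 1.222×10^-6 m⁴.
θ = T·L/(G·J) = 80.47 × 1.63 / (76.5×10⁹ × 1.222×10^-6) = 1.403×10^-3 rad.

0.0804°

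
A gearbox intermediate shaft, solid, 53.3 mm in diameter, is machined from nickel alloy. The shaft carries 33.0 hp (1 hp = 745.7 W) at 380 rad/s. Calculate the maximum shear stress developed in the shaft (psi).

ω = 380 rad/s, so T = P/ω = 33.0×745.7 / 380.0 = 64.76 N·m.
J = πd⁴/32 = π(0.0533)⁴/32 = 7.923×10^-7 m⁴.
τ_max = T·r/J = 64.76 × 0.0267 / 7.923×10^-7 = 2.178×10^6 Pa.

316 psi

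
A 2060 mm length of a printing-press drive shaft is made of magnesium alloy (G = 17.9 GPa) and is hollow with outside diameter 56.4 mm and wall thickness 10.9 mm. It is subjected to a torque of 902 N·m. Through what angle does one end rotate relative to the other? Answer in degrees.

J = π(d_o⁴ − d_i⁴)/32 = π(0.0564⁴ − 0.0346⁴)/32 = 8.527×10^-7 m⁴.
θ = T·L/(G·J) = 902.0 × 2.06 / (17.9×10⁹ × 8.527×10^-7) = 0.1217 rad.

6.98°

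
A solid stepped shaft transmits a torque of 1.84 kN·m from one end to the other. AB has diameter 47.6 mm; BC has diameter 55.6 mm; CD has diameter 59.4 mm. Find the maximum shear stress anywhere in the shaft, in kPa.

Under the same torque, τ_max = 16T/(πd³) is largest where d is smallest — segment AB (d = 47.6 mm).
τ_max = 16·1840/(π·(0.0476)³) = 8.689×10^7 Pa.

86900 kPa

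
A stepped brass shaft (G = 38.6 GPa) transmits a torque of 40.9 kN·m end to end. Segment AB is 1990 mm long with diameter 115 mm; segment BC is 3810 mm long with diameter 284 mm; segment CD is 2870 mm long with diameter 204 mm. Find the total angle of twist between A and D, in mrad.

147 mrad

J_AB = π(0.115)⁴/32 = 1.72×10^-5 m⁴; J_BC = π(0.284)⁴/32 = 6.39×10^-4 m⁴; J_CD = π(0.204)⁴/32 = 1.70×10^-4 m⁴.
θ = (T/G)·Σ L_i/J_i = (40900/38.6×10⁹)·(1.99/1.72×10^-5 + 3.81/6.39×10^-4 + 2.87/1.70×10^-4) = 0.1470 rad.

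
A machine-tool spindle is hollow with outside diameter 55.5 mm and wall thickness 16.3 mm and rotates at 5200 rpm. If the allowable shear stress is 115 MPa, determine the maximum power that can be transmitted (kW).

2040 kW

J = π(d_o⁴ − d_i⁴)/32 = π(0.0555⁴ − 0.0229⁴)/32 = 9.045×10^-7 m⁴.
T_max = τ_allow·J/r = 1.15×10^8 × 9.045×10^-7 / 0.0278 = 3748 N·m.
ω = 2π·5200/60 = 544.5 rad/s, so P_max = T_max·ω = 2.041×10^6 W.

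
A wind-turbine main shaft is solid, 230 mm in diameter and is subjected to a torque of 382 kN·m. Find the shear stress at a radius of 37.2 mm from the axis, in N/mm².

51.7 N/mm²

J = πd⁴/32 = π(0.230)⁴/32 = 2.747×10^-4 m⁴.
Shear stress varies linearly with radius: τ = T·r/J = 382000 × 0.0372 / 2.747×10^-4 = 5.172×10^7 Pa.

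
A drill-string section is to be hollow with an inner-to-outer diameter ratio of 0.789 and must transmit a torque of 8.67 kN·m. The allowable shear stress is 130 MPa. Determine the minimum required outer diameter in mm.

For a hollow shaft with d_i/d_o = 0.789: τ_max = 16T/(π d_o³ (1−k⁴)), so d_o = [16T/(π τ_allow (1−k⁴))]^(1/3) = [16·8670/(π·1.30×10^8·0.6125)]^(1/3) = 0.08216 m.

82.2 mm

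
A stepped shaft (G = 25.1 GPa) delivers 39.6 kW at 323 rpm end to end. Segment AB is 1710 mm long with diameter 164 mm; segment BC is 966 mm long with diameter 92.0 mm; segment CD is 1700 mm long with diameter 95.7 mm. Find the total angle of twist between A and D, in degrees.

ω = 2π·323/60 = 33.82 rad/s, so T = P/ω = 39.6×10³ / 33.82 = 1171 N·m.
J_AB = π(0.164)⁴/32 = 7.10×10^-5 m⁴; J_BC = π(0.0920)⁴/32 = 7.03×10^-6 m⁴; J_CD = π(0.0957)⁴/32 = 8.23×10^-6 m⁴.
θ = (T/G)·Σ L_i/J_i = (1171/25.1×10⁹)·(1.71/7.10×10^-5 + 0.966/7.03×10^-6 + 1.70/8.23×10^-6) = 0.01716 rad.

0.983°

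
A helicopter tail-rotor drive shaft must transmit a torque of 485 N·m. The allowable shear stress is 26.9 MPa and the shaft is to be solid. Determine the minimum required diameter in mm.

For a solid shaft τ_max = 16T/(πd³), so d = (16T/(π τ_allow))^(1/3) = (16·485.0/(π·2.69×10^7))^(1/3) = 0.04511 m.

45.1 mm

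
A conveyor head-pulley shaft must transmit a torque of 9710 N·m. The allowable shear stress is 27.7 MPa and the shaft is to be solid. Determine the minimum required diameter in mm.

121 mm

For a solid shaft τ_max = 16T/(πd³), so d = (16T/(π τ_allow))^(1/3) = (16·9710/(π·2.77×10^7))^(1/3) = 0.1213 m.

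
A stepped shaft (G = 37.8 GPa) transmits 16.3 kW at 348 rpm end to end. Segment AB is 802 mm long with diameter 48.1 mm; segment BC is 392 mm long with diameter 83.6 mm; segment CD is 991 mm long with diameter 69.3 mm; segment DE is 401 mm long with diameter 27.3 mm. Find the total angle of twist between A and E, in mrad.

111 mrad

ω = 2π·348/60 = 36.44 rad/s, so T = P/ω = 16.3×10³ / 36.44 = 447.3 N·m.
J_AB = π(0.0481)⁴/32 = 5.26×10^-7 m⁴; J_BC = π(0.0836)⁴/32 = 4.80×10^-6 m⁴; J_CD = π(0.0693)⁴/32 = 2.26×10^-6 m⁴; J_DE = π(0.0273)⁴/32 = 5.45×10^-8 m⁴.
θ = (T/G)·Σ L_i/J_i = (447.3/37.8×10⁹)·(0.802/5.26×10^-7 + 0.392/4.80×10^-6 + 0.991/2.26×10^-6 + 0.401/5.45×10^-8) = 0.1112 rad.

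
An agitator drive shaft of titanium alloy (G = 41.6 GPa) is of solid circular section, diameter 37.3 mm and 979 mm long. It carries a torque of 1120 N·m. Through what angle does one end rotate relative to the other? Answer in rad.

J = πd⁴/32 = π(0.0373)⁴/32 = 1.900×10^-7 m⁴.
θ = T·L/(G·J) = 1120 × 0.979 / (41.6×10⁹ × 1.900×10^-7) = 0.1387 rad.

0.139 rad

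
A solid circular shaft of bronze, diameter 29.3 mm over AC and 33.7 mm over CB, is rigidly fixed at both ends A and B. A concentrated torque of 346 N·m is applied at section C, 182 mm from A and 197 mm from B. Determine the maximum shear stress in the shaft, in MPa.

Compatibility: T_A·a/J_AC = T_B·b/J_CB with T_A + T_B = T₀.
J_AC = 7.24×10^-8 m⁴, J_CB = 1.27×10^-7 m⁴, so T_A = T₀·(J_AC/a)/((J_AC/a)+(J_CB/b)) = 132.2 N·m, T_B = 213.8 N·m.
τ in each portion: τ_AC = 2.68×10^7 Pa, τ_CB = 2.84×10^7 Pa; maximum is in CB.
τ_max = T_CB·r/J = 213.8·0.0169/1.27×10^-7 = 2.845×10^7 Pa.

28.4 MPa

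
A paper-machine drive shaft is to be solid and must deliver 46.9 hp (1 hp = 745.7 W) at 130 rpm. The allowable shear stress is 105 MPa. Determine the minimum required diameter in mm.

ω = 2π·130/60 = 13.61 rad/s, so T = P/ω = 46.9×745.7 / 13.61 = 2569 N·m.
For a solid shaft τ_max = 16T/(πd³), so d = (16T/(π τ_allow))^(1/3) = (16·2569/(π·1.05×10^8))^(1/3) = 0.04995 m.

49.9 mm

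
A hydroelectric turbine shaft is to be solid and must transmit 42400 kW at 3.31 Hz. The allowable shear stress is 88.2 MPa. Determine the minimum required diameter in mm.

490 mm

ω = 2π·3.31 = 20.80 rad/s, so T = P/ω = 42400×10³ / 20.80 = 2.039e6 N·m.
For a solid shaft τ_max = 16T/(πd³), so d = (16T/(π τ_allow))^(1/3) = (16·2.039e6/(π·8.82×10^7))^(1/3) = 0.4901 m.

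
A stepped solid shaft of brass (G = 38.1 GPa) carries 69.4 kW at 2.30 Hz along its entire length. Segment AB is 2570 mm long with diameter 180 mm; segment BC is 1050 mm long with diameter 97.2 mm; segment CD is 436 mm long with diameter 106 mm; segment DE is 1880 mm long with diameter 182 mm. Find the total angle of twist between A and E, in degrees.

1.43°

ω = 2π·2.30 = 14.45 rad/s, so T = P/ω = 69.4×10³ / 14.45 = 4802 N·m.
J_AB = π(0.180)⁴/32 = 1.03×10^-4 m⁴; J_BC = π(0.0972)⁴/32 = 8.76×10^-6 m⁴; J_CD = π(0.106)⁴/32 = 1.24×10^-5 m⁴; J_DE = π(0.182)⁴/32 = 1.08×10^-4 m⁴.
θ = (T/G)·Σ L_i/J_i = (4802/38.1×10⁹)·(2.57/1.03×10^-4 + 1.05/8.76×10^-6 + 0.436/1.24×10^-5 + 1.88/1.08×10^-4) = 0.02488 rad.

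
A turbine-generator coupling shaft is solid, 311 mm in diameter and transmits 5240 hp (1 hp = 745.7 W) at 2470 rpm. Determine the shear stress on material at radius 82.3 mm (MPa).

1.35 MPa

ω = 2π·2470/60 = 258.7 rad/s, so T = P/ω = 5240×745.7 / 258.7 = 15110 N·m.
J = πd⁴/32 = π(0.311)⁴/32 = 9.184×10^-4 m⁴.
Shear stress varies linearly with radius: τ = T·r/J = 15110 × 0.0823 / 9.184×10^-4 = 1.354×10^6 Pa.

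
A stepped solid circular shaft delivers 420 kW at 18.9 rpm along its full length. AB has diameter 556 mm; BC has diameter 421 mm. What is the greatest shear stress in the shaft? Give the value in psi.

ω = 2π·18.9/60 = 1.979 rad/s, so T = P/ω = 420×10³ / 1.979 = 212200 N·m.
Under the same torque, τ_max = 16T/(πd³) is largest where d is smallest — segment BC (d = 421 mm).
τ_max = 16·212200/(π·(0.421)³) = 1.448×10^7 Pa.

2100 psi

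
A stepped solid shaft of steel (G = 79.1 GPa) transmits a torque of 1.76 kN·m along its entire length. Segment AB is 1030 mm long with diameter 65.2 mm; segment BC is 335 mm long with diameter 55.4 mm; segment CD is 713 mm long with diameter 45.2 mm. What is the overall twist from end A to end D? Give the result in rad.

0.0597 rad

J_AB = π(0.0652)⁴/32 = 1.77×10^-6 m⁴; J_BC = π(0.0554)⁴/32 = 9.25×10^-7 m⁴; J_CD = π(0.0452)⁴/32 = 4.10×10^-7 m⁴.
θ = (T/G)·Σ L_i/J_i = (1760/79.1×10⁹)·(1.03/1.77×10^-6 + 0.335/9.25×10^-7 + 0.713/4.10×10^-7) = 0.05969 rad.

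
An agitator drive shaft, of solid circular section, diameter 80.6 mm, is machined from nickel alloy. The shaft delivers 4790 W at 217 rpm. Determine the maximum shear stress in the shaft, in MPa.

ω = 2π·217/60 = 22.72 rad/s, so T = P/ω = 4790 / 22.72 = 210.8 N·m.
J = πd⁴/32 = π(0.0806)⁴/32 = 4.143×10^-6 m⁴.
τ_max = T·r/J = 210.8 × 0.0403 / 4.143×10^-6 = 2.050×10^6 Pa.

2.05 MPa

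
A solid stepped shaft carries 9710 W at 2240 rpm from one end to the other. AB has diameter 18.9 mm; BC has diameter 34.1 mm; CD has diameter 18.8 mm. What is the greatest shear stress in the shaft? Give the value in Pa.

3.17e7 Pa

ω = 2π·2240/60 = 234.6 rad/s, so T = P/ω = 9710 / 234.6 = 41.39 N·m.
Under the same torque, τ_max = 16T/(πd³) is largest where d is smallest — segment CD (d = 18.8 mm).
τ_max = 16·41.39/(π·(0.0188)³) = 3.173×10^7 Pa.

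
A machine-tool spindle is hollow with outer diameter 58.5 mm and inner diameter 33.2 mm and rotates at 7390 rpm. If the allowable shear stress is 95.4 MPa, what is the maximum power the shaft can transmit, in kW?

2600 kW

J = π(d_o⁴ − d_i⁴)/32 = π(0.0585⁴ − 0.0332⁴)/32 = 1.031×10^-6 m⁴.
T_max = τ_allow·J/r = 9.54×10^7 × 1.031×10^-6 / 0.0293 = 3361 N·m.
ω = 2π·7390/60 = 773.9 rad/s, so P_max = T_max·ω = 2.601×10^6 W.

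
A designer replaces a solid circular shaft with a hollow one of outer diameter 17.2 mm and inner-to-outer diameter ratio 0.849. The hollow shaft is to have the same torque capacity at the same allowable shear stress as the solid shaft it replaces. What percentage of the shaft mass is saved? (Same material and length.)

54.5 %

Equal τ_max and T ⇒ the solid shaft needs d_s³ = d_o³(1−k⁴), so d_s = 17.2·(1−0.849⁴)^(1/3) = 13.47 mm.
Area ratio A_h/A_s = d_o²(1−k²)/d_s² = (1−k²)/(1−k⁴)^(2/3) = 0.4551.
Mass saving = 1 − 0.4551 = 54.5 %.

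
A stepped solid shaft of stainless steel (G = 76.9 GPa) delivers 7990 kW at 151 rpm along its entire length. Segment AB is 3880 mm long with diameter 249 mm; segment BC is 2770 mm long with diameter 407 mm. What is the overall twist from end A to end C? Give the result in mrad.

ω = 2π·151/60 = 15.81 rad/s, so T = P/ω = 7990×10³ / 15.81 = 505300 N·m.
J_AB = π(0.249)⁴/32 = 3.77×10^-4 m⁴; J_BC = π(0.407)⁴/32 = 2.69×10^-3 m⁴.
θ = (T/G)·Σ L_i/J_i = (505300/76.9×10⁹)·(3.88/3.77×10^-4 + 2.77/2.69×10^-3) = 0.07431 rad.

74.3 mrad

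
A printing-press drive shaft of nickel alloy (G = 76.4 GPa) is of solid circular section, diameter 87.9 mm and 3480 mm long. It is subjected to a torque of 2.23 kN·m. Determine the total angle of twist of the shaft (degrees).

J = πd⁴/32 = π(0.0879)⁴/32 = 5.861×10^-6 m⁴.
θ = T·L/(G·J) = 2230 × 3.48 / (76.4×10⁹ × 5.861×10^-6) = 0.01733 rad.

0.993°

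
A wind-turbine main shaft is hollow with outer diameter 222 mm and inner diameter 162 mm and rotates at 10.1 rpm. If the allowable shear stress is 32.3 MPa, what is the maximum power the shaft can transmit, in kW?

52.6 kW

J = π(d_o⁴ − d_i⁴)/32 = π(0.222⁴ − 0.162⁴)/32 = 1.708×10^-4 m⁴.
T_max = τ_allow·J/r = 3.23×10^7 × 1.708×10^-4 / 0.111 = 49710 N·m.
ω = 2π·10.1/60 = 1.058 rad/s, so P_max = T_max·ω = 5.258×10^4 W.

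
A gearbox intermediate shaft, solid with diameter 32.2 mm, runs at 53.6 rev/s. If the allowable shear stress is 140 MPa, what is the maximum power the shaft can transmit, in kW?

J = πd⁴/32 = π(0.0322)⁴/32 = 1.055×10^-7 m⁴.
T_max = τ_allow·J/r = 1.40×10^8 × 1.055×10^-7 / 0.0161 = 917.8 N·m.
ω = 2π·53.6 = 336.8 rad/s, so P_max = T_max·ω = 3.091×10^5 W.

309 kW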